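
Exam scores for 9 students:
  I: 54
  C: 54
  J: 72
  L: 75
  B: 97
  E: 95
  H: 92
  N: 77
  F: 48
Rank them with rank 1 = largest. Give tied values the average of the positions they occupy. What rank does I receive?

7.5

Sorted (descending): 97, 95, 92, 77, 75, 72, 54, 54, 48
The 2 values of 54 occupy positions 7–8 → average rank (7+8)/2 = 7.5.
I has value 54 → rank 7.5.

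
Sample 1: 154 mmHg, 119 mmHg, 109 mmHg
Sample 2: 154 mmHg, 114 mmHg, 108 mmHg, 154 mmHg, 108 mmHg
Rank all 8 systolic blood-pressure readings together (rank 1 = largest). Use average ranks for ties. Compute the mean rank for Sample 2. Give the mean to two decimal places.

4.80

Sorted (descending): 154, 154, 154, 119, 114, 109, 108, 108
The 3 values of 154 occupy positions 1–3 → average rank 2.
The 2 values of 108 occupy positions 7–8 → average rank (7+8)/2 = 7.5.
Sample 2 values → pooled ranks: 154→2, 114→5, 108→7.5, 154→2, 108→7.5
Mean rank = (2 + 5 + 7.5 + 2 + 7.5) / 5 = 4.80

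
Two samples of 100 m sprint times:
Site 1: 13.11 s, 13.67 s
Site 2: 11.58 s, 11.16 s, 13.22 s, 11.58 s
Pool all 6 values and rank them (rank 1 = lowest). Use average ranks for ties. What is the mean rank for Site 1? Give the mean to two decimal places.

5.00

Sorted (ascending): 11.16, 11.58, 11.58, 13.11, 13.22, 13.67
The 2 values of 11.58 occupy positions 2–3 → average rank (2+3)/2 = 2.5.
Site 1 values → pooled ranks: 13.11→4, 13.67→6
Mean rank = (4 + 6) / 2 = 5.00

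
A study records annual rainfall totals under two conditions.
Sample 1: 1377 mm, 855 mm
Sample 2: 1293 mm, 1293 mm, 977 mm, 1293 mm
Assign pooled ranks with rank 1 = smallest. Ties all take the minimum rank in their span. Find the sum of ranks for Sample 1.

7

Sorted (ascending): 855, 977, 1293, 1293, 1293, 1377
The 3 values of 1293 occupy positions 3–5 → each gets rank 3.
Sample 1 values → pooled ranks: 1377→6, 855→1
Rank sum = 6 + 1 = 7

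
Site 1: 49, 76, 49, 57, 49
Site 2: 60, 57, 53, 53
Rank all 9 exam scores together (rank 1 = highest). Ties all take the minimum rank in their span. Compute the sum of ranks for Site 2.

Sorted (descending): 76, 60, 57, 57, 53, 53, 49, 49, 49
The 2 values of 57 occupy positions 3–4 → each gets rank 3.
The 2 values of 53 occupy positions 5–6 → each gets rank 5.
The 3 values of 49 occupy positions 7–9 → each gets rank 7.
Site 2 values → pooled ranks: 60→2, 57→3, 53→5, 53→5
Rank sum = 2 + 3 + 5 + 5 = 15

15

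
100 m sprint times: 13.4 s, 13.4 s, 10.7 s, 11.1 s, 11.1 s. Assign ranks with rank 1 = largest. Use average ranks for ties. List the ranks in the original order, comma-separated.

1.5, 1.5, 5, 3.5, 3.5

Sorted (descending): 13.4, 13.4, 11.1, 11.1, 10.7
The 2 values of 13.4 occupy positions 1–2 → average rank (1+2)/2 = 1.5.
The 2 values of 11.1 occupy positions 3–4 → average rank (3+4)/2 = 3.5.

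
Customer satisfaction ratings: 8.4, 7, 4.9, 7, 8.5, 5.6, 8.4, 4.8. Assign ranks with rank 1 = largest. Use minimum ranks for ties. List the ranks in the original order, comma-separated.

Sorted (descending): 8.5, 8.4, 8.4, 7, 7, 5.6, 4.9, 4.8
The 2 values of 8.4 occupy positions 2–3 → each gets rank 2.
The 2 values of 7 occupy positions 4–5 → each gets rank 4.

2, 4, 7, 4, 1, 6, 2, 8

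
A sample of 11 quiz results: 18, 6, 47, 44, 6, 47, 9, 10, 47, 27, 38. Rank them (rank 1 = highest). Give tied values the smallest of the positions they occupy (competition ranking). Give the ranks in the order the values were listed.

7, 10, 1, 4, 10, 1, 9, 8, 1, 6, 5

Sorted (descending): 47, 47, 47, 44, 38, 27, 18, 10, 9, 6, 6
The 3 values of 47 occupy positions 1–3 → each gets rank 1.
The 2 values of 6 occupy positions 10–11 → each gets rank 10.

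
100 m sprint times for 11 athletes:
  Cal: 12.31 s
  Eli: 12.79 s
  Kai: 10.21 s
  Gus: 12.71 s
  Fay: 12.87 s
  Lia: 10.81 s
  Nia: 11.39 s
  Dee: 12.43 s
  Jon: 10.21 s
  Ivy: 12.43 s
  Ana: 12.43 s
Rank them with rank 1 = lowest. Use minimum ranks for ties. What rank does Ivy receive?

6

Sorted (ascending): 10.21, 10.21, 10.81, 11.39, 12.31, 12.43, 12.43, 12.43, 12.71, 12.79, 12.87
The 2 values of 10.21 occupy positions 1–2 → each gets rank 1.
The 3 values of 12.43 occupy positions 6–8 → each gets rank 6.
Ivy has value 12.43 s → rank 6.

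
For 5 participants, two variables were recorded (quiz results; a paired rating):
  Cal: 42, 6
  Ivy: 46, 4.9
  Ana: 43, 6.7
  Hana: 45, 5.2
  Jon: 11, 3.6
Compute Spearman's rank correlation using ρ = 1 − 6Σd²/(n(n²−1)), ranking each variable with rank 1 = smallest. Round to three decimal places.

0.100

Ranks of variable 1: 2, 5, 3, 4, 1
Ranks of variable 2: 4, 2, 5, 3, 1
d = r₁ − r₂: -2, 3, -2, 1, 0
d²: 4, 9, 4, 1, 0; Σd² = 18
ρ = 1 − 6·18/(5·24) = 1 − 108/120 = 0.100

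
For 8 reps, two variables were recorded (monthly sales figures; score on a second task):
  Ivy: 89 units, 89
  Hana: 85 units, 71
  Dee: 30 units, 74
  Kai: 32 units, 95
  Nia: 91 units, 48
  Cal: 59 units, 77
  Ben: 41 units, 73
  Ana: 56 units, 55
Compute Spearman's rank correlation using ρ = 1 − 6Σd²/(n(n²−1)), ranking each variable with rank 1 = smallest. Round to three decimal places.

-0.381

Ranks of variable 1: 7, 6, 1, 2, 8, 5, 3, 4
Ranks of variable 2: 7, 3, 5, 8, 1, 6, 4, 2
d = r₁ − r₂: 0, 3, -4, -6, 7, -1, -1, 2
d²: 0, 9, 16, 36, 49, 1, 1, 4; Σd² = 116
ρ = 1 − 6·116/(8·63) = 1 − 696/504 = -0.381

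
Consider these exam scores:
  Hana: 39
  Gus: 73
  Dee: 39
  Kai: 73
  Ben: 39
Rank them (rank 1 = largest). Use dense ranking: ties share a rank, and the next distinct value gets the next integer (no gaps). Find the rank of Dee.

Sorted (descending): 73, 73, 39, 39, 39
The 2 values of 73 share dense rank 1.
The 3 values of 39 share dense rank 2.
Dee has value 39 → rank 2.

2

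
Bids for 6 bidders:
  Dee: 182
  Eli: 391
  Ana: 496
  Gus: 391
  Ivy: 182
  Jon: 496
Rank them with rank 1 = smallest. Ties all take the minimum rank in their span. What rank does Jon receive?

5

Sorted (ascending): 182, 182, 391, 391, 496, 496
The 2 values of 182 occupy positions 1–2 → each gets rank 1.
The 2 values of 391 occupy positions 3–4 → each gets rank 3.
The 2 values of 496 occupy positions 5–6 → each gets rank 5.
Jon has value 496 → rank 5.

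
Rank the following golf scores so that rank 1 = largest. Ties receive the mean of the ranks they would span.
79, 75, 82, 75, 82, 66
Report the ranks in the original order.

3, 4.5, 1.5, 4.5, 1.5, 6

Sorted (descending): 82, 82, 79, 75, 75, 66
The 2 values of 82 occupy positions 1–2 → average rank (1+2)/2 = 1.5.
The 2 values of 75 occupy positions 4–5 → average rank (4+5)/2 = 4.5.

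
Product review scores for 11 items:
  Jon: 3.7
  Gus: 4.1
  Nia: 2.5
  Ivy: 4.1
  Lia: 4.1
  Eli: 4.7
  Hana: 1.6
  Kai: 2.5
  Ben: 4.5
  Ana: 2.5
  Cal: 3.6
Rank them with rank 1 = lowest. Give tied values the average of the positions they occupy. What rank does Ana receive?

3

Sorted (ascending): 1.6, 2.5, 2.5, 2.5, 3.6, 3.7, 4.1, 4.1, 4.1, 4.5, 4.7
The 3 values of 2.5 occupy positions 2–4 → average rank 3.
The 3 values of 4.1 occupy positions 7–9 → average rank 8.
Ana has value 2.5 → rank 3.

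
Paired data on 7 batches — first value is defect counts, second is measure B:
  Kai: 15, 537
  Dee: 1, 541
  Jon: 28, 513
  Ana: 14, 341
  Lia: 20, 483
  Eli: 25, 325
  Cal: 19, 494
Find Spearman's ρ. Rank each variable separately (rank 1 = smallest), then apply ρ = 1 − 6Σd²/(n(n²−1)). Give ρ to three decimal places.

Ranks of variable 1: 3, 1, 7, 2, 5, 6, 4
Ranks of variable 2: 6, 7, 5, 2, 3, 1, 4
d = r₁ − r₂: -3, -6, 2, 0, 2, 5, 0
d²: 9, 36, 4, 0, 4, 25, 0; Σd² = 78
ρ = 1 − 6·78/(7·48) = 1 − 468/336 = -0.393

-0.393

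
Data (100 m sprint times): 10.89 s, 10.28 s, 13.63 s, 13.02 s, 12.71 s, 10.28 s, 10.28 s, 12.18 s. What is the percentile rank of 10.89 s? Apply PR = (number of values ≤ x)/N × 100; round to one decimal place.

N = 8.
Strictly below 10.89: 3. Equal to 10.89: 1.
PR = 4/8 × 100 = 50.0

50.0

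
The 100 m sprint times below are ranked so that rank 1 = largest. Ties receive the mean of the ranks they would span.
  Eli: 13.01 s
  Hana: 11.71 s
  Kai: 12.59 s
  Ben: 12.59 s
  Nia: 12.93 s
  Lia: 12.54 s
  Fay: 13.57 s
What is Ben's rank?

Sorted (descending): 13.57, 13.01, 12.93, 12.59, 12.59, 12.54, 11.71
The 2 values of 12.59 occupy positions 4–5 → average rank (4+5)/2 = 4.5.
Ben has value 12.59 s → rank 4.5.

4.5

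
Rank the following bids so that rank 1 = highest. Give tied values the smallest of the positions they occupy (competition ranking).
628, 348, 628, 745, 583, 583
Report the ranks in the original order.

Sorted (descending): 745, 628, 628, 583, 583, 348
The 2 values of 628 occupy positions 2–3 → each gets rank 2.
The 2 values of 583 occupy positions 4–5 → each gets rank 4.

2, 6, 2, 1, 4, 4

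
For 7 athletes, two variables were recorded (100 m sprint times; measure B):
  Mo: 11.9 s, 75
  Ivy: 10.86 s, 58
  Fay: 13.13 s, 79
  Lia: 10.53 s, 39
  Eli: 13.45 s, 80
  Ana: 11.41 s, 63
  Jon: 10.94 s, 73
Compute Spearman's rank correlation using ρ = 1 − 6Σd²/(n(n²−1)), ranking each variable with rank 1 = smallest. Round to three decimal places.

0.964

Ranks of variable 1: 5, 2, 6, 1, 7, 4, 3
Ranks of variable 2: 5, 2, 6, 1, 7, 3, 4
d = r₁ − r₂: 0, 0, 0, 0, 0, 1, -1
d²: 0, 0, 0, 0, 0, 1, 1; Σd² = 2
ρ = 1 − 6·2/(7·48) = 1 − 12/336 = 0.964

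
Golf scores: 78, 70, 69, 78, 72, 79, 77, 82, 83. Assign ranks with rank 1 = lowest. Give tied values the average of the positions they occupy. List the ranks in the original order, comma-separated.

5.5, 2, 1, 5.5, 3, 7, 4, 8, 9

Sorted (ascending): 69, 70, 72, 77, 78, 78, 79, 82, 83
The 2 values of 78 occupy positions 5–6 → average rank (5+6)/2 = 5.5.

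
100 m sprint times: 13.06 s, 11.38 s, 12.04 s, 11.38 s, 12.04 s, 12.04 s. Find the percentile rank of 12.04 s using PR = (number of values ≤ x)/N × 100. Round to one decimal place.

N = 6.
Strictly below 12.04: 2. Equal to 12.04: 3.
PR = 5/6 × 100 = 83.3

83.3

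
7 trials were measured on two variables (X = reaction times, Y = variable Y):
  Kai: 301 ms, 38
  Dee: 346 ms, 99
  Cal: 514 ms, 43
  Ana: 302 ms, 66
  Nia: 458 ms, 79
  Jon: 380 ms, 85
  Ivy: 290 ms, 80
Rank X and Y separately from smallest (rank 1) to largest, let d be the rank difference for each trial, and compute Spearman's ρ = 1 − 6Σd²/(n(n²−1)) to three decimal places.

Ranks of variable 1: 2, 4, 7, 3, 6, 5, 1
Ranks of variable 2: 1, 7, 2, 3, 4, 6, 5
d = r₁ − r₂: 1, -3, 5, 0, 2, -1, -4
d²: 1, 9, 25, 0, 4, 1, 16; Σd² = 56
ρ = 1 − 6·56/(7·48) = 1 − 336/336 = 0.000

0.000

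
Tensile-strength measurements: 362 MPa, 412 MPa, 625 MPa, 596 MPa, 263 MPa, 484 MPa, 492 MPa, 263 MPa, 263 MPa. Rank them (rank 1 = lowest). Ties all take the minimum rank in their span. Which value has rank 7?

492

Sorted (ascending): 263, 263, 263, 362, 412, 484, 492, 596, 625
The 3 values of 263 occupy positions 1–3 → each gets rank 1.
Rank 7 → value 492.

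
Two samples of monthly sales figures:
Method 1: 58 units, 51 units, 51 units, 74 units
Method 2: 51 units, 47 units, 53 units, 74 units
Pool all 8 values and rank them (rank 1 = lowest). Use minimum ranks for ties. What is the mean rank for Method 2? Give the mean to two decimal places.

Sorted (ascending): 47, 51, 51, 51, 53, 58, 74, 74
The 3 values of 51 occupy positions 2–4 → each gets rank 2.
The 2 values of 74 occupy positions 7–8 → each gets rank 7.
Method 2 values → pooled ranks: 51→2, 47→1, 53→5, 74→7
Mean rank = (2 + 1 + 5 + 7) / 4 = 3.75

3.75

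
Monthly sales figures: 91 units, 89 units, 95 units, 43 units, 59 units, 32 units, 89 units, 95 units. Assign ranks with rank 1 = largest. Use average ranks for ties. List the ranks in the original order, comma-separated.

3, 4.5, 1.5, 7, 6, 8, 4.5, 1.5

Sorted (descending): 95, 95, 91, 89, 89, 59, 43, 32
The 2 values of 95 occupy positions 1–2 → average rank (1+2)/2 = 1.5.
The 2 values of 89 occupy positions 4–5 → average rank (4+5)/2 = 4.5.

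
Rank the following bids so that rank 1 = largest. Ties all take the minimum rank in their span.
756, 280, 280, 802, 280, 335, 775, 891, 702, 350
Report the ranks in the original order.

4, 8, 8, 2, 8, 7, 3, 1, 5, 6

Sorted (descending): 891, 802, 775, 756, 702, 350, 335, 280, 280, 280
The 3 values of 280 occupy positions 8–10 → each gets rank 8.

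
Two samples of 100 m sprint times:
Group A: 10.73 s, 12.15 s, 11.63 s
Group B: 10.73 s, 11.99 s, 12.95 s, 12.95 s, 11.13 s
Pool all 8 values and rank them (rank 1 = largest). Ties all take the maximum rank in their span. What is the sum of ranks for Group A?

Sorted (descending): 12.95, 12.95, 12.15, 11.99, 11.63, 11.13, 10.73, 10.73
The 2 values of 12.95 occupy positions 1–2 → each gets rank 2.
The 2 values of 10.73 occupy positions 7–8 → each gets rank 8.
Group A values → pooled ranks: 10.73→8, 12.15→3, 11.63→5
Rank sum = 8 + 3 + 5 = 16

16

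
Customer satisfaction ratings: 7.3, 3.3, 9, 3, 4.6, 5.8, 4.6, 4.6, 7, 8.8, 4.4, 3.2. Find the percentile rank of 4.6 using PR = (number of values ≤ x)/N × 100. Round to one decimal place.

N = 12.
Strictly below 4.6: 4. Equal to 4.6: 3.
PR = 7/12 × 100 = 58.3

58.3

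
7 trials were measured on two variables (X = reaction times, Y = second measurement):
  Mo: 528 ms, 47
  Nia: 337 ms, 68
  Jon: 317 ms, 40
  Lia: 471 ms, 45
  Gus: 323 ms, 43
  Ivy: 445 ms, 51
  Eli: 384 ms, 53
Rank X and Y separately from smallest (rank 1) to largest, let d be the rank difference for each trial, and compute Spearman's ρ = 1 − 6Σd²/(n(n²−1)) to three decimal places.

Ranks of variable 1: 7, 3, 1, 6, 2, 5, 4
Ranks of variable 2: 4, 7, 1, 3, 2, 5, 6
d = r₁ − r₂: 3, -4, 0, 3, 0, 0, -2
d²: 9, 16, 0, 9, 0, 0, 4; Σd² = 38
ρ = 1 − 6·38/(7·48) = 1 − 228/336 = 0.321

0.321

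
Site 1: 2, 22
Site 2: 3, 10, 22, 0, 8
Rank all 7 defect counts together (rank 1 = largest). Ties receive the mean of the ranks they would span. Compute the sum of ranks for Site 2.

20.5

Sorted (descending): 22, 22, 10, 8, 3, 2, 0
The 2 values of 22 occupy positions 1–2 → average rank (1+2)/2 = 1.5.
Site 2 values → pooled ranks: 3→5, 10→3, 22→1.5, 0→7, 8→4
Rank sum = 5 + 3 + 1.5 + 7 + 4 = 20.5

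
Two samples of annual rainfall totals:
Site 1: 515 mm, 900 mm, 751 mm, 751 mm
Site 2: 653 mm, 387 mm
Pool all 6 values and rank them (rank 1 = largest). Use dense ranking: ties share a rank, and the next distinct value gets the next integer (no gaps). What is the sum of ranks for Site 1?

9

Sorted (descending): 900, 751, 751, 653, 515, 387
The 2 values of 751 share dense rank 2.
Remaining distinct values take the next consecutive integers.
Site 1 values → pooled ranks: 515→4, 900→1, 751→2, 751→2
Rank sum = 4 + 1 + 2 + 2 = 9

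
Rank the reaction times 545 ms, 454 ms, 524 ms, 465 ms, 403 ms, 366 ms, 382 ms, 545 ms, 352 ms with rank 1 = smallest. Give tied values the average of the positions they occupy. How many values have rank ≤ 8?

7

Sorted (ascending): 352, 366, 382, 403, 454, 465, 524, 545, 545
The 2 values of 545 occupy positions 8–9 → average rank (8+9)/2 = 8.5.
Ranks ≤ 8: {1, 2, 3, 4, 5, 6, 7} → 7 values.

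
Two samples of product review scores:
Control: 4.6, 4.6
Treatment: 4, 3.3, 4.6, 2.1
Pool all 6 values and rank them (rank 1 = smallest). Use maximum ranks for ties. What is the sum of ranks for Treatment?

12

Sorted (ascending): 2.1, 3.3, 4, 4.6, 4.6, 4.6
The 3 values of 4.6 occupy positions 4–6 → each gets rank 6.
Treatment values → pooled ranks: 4→3, 3.3→2, 4.6→6, 2.1→1
Rank sum = 3 + 2 + 6 + 1 = 12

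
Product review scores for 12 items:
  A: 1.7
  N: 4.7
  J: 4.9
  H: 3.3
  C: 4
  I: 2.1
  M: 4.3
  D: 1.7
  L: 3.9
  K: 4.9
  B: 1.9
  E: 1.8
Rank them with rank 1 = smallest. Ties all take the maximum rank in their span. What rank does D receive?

2

Sorted (ascending): 1.7, 1.7, 1.8, 1.9, 2.1, 3.3, 3.9, 4, 4.3, 4.7, 4.9, 4.9
The 2 values of 1.7 occupy positions 1–2 → each gets rank 2.
The 2 values of 4.9 occupy positions 11–12 → each gets rank 12.
D has value 1.7 → rank 2.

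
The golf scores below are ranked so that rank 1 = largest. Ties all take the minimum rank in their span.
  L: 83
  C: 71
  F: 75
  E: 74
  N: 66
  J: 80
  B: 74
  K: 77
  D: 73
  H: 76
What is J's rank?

2

Sorted (descending): 83, 80, 77, 76, 75, 74, 74, 73, 71, 66
The 2 values of 74 occupy positions 6–7 → each gets rank 6.
J has value 80 → rank 2.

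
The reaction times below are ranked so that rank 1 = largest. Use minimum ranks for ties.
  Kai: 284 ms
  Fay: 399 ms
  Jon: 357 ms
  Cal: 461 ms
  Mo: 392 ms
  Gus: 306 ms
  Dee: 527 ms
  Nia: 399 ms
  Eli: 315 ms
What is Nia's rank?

3

Sorted (descending): 527, 461, 399, 399, 392, 357, 315, 306, 284
The 2 values of 399 occupy positions 3–4 → each gets rank 3.
Nia has value 399 ms → rank 3.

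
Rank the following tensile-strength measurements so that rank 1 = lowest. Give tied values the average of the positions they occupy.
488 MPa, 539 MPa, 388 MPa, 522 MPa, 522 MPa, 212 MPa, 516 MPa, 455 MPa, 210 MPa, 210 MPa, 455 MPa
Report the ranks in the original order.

Sorted (ascending): 210, 210, 212, 388, 455, 455, 488, 516, 522, 522, 539
The 2 values of 210 occupy positions 1–2 → average rank (1+2)/2 = 1.5.
The 2 values of 455 occupy positions 5–6 → average rank (5+6)/2 = 5.5.
The 2 values of 522 occupy positions 9–10 → average rank (9+10)/2 = 9.5.

7, 11, 4, 9.5, 9.5, 3, 8, 5.5, 1.5, 1.5, 5.5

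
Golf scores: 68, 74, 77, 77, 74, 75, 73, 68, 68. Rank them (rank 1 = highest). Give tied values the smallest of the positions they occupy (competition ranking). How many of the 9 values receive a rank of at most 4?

Sorted (descending): 77, 77, 75, 74, 74, 73, 68, 68, 68
The 2 values of 77 occupy positions 1–2 → each gets rank 1.
The 2 values of 74 occupy positions 4–5 → each gets rank 4.
The 3 values of 68 occupy positions 7–9 → each gets rank 7.
Ranks ≤ 4: {1, 1, 3, 4, 4} → 5 values.

5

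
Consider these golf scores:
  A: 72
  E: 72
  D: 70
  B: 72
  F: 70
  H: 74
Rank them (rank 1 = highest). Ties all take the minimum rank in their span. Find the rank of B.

Sorted (descending): 74, 72, 72, 72, 70, 70
The 3 values of 72 occupy positions 2–4 → each gets rank 2.
The 2 values of 70 occupy positions 5–6 → each gets rank 5.
B has value 72 → rank 2.

2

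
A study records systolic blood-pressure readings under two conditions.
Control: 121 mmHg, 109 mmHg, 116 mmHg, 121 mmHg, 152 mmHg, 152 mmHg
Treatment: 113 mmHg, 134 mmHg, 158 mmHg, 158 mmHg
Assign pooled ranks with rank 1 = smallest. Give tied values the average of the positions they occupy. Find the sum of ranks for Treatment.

Sorted (ascending): 109, 113, 116, 121, 121, 134, 152, 152, 158, 158
The 2 values of 121 occupy positions 4–5 → average rank (4+5)/2 = 4.5.
The 2 values of 152 occupy positions 7–8 → average rank (7+8)/2 = 7.5.
The 2 values of 158 occupy positions 9–10 → average rank (9+10)/2 = 9.5.
Treatment values → pooled ranks: 113→2, 134→6, 158→9.5, 158→9.5
Rank sum = 2 + 6 + 9.5 + 9.5 = 27

27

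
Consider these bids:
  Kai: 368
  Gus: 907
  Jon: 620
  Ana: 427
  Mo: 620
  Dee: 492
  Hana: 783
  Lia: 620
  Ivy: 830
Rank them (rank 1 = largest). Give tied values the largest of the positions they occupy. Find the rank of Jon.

6

Sorted (descending): 907, 830, 783, 620, 620, 620, 492, 427, 368
The 3 values of 620 occupy positions 4–6 → each gets rank 6.
Jon has value 620 → rank 6.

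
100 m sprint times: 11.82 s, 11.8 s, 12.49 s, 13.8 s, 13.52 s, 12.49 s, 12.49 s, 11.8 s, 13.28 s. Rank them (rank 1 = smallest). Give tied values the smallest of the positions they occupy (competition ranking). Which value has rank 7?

13.28

Sorted (ascending): 11.8, 11.8, 11.82, 12.49, 12.49, 12.49, 13.28, 13.52, 13.8
The 2 values of 11.8 occupy positions 1–2 → each gets rank 1.
The 3 values of 12.49 occupy positions 4–6 → each gets rank 4.
Rank 7 → value 13.28.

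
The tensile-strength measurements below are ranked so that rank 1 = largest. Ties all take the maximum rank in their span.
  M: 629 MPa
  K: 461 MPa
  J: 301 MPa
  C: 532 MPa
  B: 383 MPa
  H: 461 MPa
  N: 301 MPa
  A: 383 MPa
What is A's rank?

Sorted (descending): 629, 532, 461, 461, 383, 383, 301, 301
The 2 values of 461 occupy positions 3–4 → each gets rank 4.
The 2 values of 383 occupy positions 5–6 → each gets rank 6.
The 2 values of 301 occupy positions 7–8 → each gets rank 8.
A has value 383 MPa → rank 6.

6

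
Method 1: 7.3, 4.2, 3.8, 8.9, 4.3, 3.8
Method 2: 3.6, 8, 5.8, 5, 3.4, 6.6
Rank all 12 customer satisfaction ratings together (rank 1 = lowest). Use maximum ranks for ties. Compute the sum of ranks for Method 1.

Sorted (ascending): 3.4, 3.6, 3.8, 3.8, 4.2, 4.3, 5, 5.8, 6.6, 7.3, 8, 8.9
The 2 values of 3.8 occupy positions 3–4 → each gets rank 4.
Method 1 values → pooled ranks: 7.3→10, 4.2→5, 3.8→4, 8.9→12, 4.3→6, 3.8→4
Rank sum = 10 + 5 + 4 + 12 + 6 + 4 = 41

41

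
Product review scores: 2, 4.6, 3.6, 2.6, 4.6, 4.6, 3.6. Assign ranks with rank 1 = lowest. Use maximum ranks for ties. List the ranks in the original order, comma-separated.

1, 7, 4, 2, 7, 7, 4

Sorted (ascending): 2, 2.6, 3.6, 3.6, 4.6, 4.6, 4.6
The 2 values of 3.6 occupy positions 3–4 → each gets rank 4.
The 3 values of 4.6 occupy positions 5–7 → each gets rank 7.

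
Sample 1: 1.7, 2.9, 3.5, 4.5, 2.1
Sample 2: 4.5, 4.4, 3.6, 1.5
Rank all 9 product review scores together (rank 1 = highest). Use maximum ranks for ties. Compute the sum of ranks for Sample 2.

18

Sorted (descending): 4.5, 4.5, 4.4, 3.6, 3.5, 2.9, 2.1, 1.7, 1.5
The 2 values of 4.5 occupy positions 1–2 → each gets rank 2.
Sample 2 values → pooled ranks: 4.5→2, 4.4→3, 3.6→4, 1.5→9
Rank sum = 2 + 3 + 4 + 9 = 18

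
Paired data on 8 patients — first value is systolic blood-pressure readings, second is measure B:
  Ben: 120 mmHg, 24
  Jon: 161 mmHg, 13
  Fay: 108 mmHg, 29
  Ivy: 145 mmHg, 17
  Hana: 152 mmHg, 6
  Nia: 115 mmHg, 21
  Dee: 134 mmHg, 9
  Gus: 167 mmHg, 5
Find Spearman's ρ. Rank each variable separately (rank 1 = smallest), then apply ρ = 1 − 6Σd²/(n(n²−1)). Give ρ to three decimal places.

Ranks of variable 1: 3, 7, 1, 5, 6, 2, 4, 8
Ranks of variable 2: 7, 4, 8, 5, 2, 6, 3, 1
d = r₁ − r₂: -4, 3, -7, 0, 4, -4, 1, 7
d²: 16, 9, 49, 0, 16, 16, 1, 49; Σd² = 156
ρ = 1 − 6·156/(8·63) = 1 − 936/504 = -0.857

-0.857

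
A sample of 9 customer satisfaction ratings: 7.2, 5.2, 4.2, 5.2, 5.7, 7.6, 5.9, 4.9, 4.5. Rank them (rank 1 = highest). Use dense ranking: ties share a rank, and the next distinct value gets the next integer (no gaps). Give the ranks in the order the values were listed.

2, 5, 8, 5, 4, 1, 3, 6, 7

Sorted (descending): 7.6, 7.2, 5.9, 5.7, 5.2, 5.2, 4.9, 4.5, 4.2
The 2 values of 5.2 share dense rank 5.
Remaining distinct values take the next consecutive integers.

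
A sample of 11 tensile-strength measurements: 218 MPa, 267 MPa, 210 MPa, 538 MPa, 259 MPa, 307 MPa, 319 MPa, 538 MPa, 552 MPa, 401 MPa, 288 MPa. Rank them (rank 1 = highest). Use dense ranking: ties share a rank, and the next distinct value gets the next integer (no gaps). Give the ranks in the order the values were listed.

Sorted (descending): 552, 538, 538, 401, 319, 307, 288, 267, 259, 218, 210
The 2 values of 538 share dense rank 2.
Remaining distinct values take the next consecutive integers.

9, 7, 10, 2, 8, 5, 4, 2, 1, 3, 6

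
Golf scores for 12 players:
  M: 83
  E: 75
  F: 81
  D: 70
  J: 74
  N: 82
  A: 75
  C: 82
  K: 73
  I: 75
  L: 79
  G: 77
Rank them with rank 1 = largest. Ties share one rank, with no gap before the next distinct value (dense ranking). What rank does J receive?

Sorted (descending): 83, 82, 82, 81, 79, 77, 75, 75, 75, 74, 73, 70
The 2 values of 82 share dense rank 2.
The 3 values of 75 share dense rank 6.
Remaining distinct values take the next consecutive integers.
J has value 74 → rank 7.

7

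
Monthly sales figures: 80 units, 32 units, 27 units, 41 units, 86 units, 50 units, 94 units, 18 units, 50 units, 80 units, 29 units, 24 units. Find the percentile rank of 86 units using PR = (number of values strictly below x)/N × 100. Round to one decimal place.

N = 12.
Strictly below 86: 10. Equal to 86: 1.
PR = 10/12 × 100 = 83.3

83.3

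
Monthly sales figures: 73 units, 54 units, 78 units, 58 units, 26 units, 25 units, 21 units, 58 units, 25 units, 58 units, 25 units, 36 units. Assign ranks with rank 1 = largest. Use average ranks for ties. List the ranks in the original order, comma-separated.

Sorted (descending): 78, 73, 58, 58, 58, 54, 36, 26, 25, 25, 25, 21
The 3 values of 58 occupy positions 3–5 → average rank 4.
The 3 values of 25 occupy positions 9–11 → average rank 10.

2, 6, 1, 4, 8, 10, 12, 4, 10, 4, 10, 7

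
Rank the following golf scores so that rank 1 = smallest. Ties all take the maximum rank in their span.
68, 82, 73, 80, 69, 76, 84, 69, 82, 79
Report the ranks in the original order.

1, 9, 4, 7, 3, 5, 10, 3, 9, 6

Sorted (ascending): 68, 69, 69, 73, 76, 79, 80, 82, 82, 84
The 2 values of 69 occupy positions 2–3 → each gets rank 3.
The 2 values of 82 occupy positions 8–9 → each gets rank 9.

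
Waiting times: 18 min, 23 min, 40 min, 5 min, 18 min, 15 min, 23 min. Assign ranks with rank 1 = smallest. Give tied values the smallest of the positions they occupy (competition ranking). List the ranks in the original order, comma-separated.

Sorted (ascending): 5, 15, 18, 18, 23, 23, 40
The 2 values of 18 occupy positions 3–4 → each gets rank 3.
The 2 values of 23 occupy positions 5–6 → each gets rank 5.

3, 5, 7, 1, 3, 2, 5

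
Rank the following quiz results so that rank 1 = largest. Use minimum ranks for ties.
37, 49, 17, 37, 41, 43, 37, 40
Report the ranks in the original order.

Sorted (descending): 49, 43, 41, 40, 37, 37, 37, 17
The 3 values of 37 occupy positions 5–7 → each gets rank 5.

5, 1, 8, 5, 3, 2, 5, 4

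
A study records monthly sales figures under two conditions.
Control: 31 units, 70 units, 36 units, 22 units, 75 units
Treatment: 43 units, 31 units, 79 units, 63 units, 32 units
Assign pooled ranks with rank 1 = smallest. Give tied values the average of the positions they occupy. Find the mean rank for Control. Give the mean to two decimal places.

Sorted (ascending): 22, 31, 31, 32, 36, 43, 63, 70, 75, 79
The 2 values of 31 occupy positions 2–3 → average rank (2+3)/2 = 2.5.
Control values → pooled ranks: 31→2.5, 70→8, 36→5, 22→1, 75→9
Mean rank = (2.5 + 8 + 5 + 1 + 9) / 5 = 5.10

5.10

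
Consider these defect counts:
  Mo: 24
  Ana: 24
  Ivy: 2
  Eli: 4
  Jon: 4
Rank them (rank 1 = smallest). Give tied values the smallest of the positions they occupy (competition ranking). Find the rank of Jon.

Sorted (ascending): 2, 4, 4, 24, 24
The 2 values of 4 occupy positions 2–3 → each gets rank 2.
The 2 values of 24 occupy positions 4–5 → each gets rank 4.
Jon has value 4 → rank 2.

2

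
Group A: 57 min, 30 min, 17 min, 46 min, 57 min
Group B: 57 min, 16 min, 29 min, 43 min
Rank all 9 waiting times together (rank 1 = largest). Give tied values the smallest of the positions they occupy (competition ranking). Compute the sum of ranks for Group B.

22

Sorted (descending): 57, 57, 57, 46, 43, 30, 29, 17, 16
The 3 values of 57 occupy positions 1–3 → each gets rank 1.
Group B values → pooled ranks: 57→1, 16→9, 29→7, 43→5
Rank sum = 1 + 9 + 7 + 5 = 22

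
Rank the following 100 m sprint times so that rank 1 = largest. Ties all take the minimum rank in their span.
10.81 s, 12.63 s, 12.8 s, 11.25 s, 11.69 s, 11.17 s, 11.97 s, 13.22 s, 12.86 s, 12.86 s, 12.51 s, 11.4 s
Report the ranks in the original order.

12, 5, 4, 10, 8, 11, 7, 1, 2, 2, 6, 9

Sorted (descending): 13.22, 12.86, 12.86, 12.8, 12.63, 12.51, 11.97, 11.69, 11.4, 11.25, 11.17, 10.81
The 2 values of 12.86 occupy positions 2–3 → each gets rank 2.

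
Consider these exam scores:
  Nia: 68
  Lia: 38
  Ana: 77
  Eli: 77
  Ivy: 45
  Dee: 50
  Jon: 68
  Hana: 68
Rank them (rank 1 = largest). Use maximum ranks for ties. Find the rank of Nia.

5

Sorted (descending): 77, 77, 68, 68, 68, 50, 45, 38
The 2 values of 77 occupy positions 1–2 → each gets rank 2.
The 3 values of 68 occupy positions 3–5 → each gets rank 5.
Nia has value 68 → rank 5.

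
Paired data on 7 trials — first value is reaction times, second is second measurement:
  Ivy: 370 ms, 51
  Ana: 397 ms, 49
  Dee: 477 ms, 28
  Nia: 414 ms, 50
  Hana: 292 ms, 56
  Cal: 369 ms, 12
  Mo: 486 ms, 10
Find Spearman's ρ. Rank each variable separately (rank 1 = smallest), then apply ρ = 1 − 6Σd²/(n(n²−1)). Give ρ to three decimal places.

Ranks of variable 1: 3, 4, 6, 5, 1, 2, 7
Ranks of variable 2: 6, 4, 3, 5, 7, 2, 1
d = r₁ − r₂: -3, 0, 3, 0, -6, 0, 6
d²: 9, 0, 9, 0, 36, 0, 36; Σd² = 90
ρ = 1 − 6·90/(7·48) = 1 − 540/336 = -0.607

-0.607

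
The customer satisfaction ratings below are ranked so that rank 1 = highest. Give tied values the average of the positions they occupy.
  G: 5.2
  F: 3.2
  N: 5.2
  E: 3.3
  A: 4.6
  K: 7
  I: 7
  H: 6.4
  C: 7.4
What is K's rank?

2.5

Sorted (descending): 7.4, 7, 7, 6.4, 5.2, 5.2, 4.6, 3.3, 3.2
The 2 values of 7 occupy positions 2–3 → average rank (2+3)/2 = 2.5.
The 2 values of 5.2 occupy positions 5–6 → average rank (5+6)/2 = 5.5.
K has value 7 → rank 2.5.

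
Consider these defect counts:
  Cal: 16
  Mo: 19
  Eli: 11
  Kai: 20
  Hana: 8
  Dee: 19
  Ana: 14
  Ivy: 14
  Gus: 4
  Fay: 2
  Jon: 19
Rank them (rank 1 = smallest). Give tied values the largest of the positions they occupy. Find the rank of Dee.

10

Sorted (ascending): 2, 4, 8, 11, 14, 14, 16, 19, 19, 19, 20
The 2 values of 14 occupy positions 5–6 → each gets rank 6.
The 3 values of 19 occupy positions 8–10 → each gets rank 10.
Dee has value 19 → rank 10.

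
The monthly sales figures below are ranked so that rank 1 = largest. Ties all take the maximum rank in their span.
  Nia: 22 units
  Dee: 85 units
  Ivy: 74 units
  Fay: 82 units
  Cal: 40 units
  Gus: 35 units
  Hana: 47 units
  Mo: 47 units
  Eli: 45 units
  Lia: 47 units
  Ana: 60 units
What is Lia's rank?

Sorted (descending): 85, 82, 74, 60, 47, 47, 47, 45, 40, 35, 22
The 3 values of 47 occupy positions 5–7 → each gets rank 7.
Lia has value 47 units → rank 7.

7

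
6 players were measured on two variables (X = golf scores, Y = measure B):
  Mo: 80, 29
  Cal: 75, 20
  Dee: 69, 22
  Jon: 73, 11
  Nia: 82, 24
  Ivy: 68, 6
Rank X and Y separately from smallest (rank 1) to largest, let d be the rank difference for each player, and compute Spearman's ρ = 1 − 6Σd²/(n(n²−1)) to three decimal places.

0.771

Ranks of variable 1: 5, 4, 2, 3, 6, 1
Ranks of variable 2: 6, 3, 4, 2, 5, 1
d = r₁ − r₂: -1, 1, -2, 1, 1, 0
d²: 1, 1, 4, 1, 1, 0; Σd² = 8
ρ = 1 − 6·8/(6·35) = 1 − 48/210 = 0.771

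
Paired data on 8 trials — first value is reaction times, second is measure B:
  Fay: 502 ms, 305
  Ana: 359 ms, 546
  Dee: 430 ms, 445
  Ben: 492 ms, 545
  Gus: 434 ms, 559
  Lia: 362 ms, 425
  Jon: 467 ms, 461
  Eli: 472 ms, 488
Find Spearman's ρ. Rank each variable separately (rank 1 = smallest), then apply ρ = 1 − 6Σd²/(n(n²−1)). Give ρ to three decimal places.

-0.238

Ranks of variable 1: 8, 1, 3, 7, 4, 2, 5, 6
Ranks of variable 2: 1, 7, 3, 6, 8, 2, 4, 5
d = r₁ − r₂: 7, -6, 0, 1, -4, 0, 1, 1
d²: 49, 36, 0, 1, 16, 0, 1, 1; Σd² = 104
ρ = 1 − 6·104/(8·63) = 1 − 624/504 = -0.238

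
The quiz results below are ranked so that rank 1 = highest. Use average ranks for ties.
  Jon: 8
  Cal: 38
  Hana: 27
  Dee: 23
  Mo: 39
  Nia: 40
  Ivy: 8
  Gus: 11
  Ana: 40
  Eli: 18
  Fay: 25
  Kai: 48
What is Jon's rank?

Sorted (descending): 48, 40, 40, 39, 38, 27, 25, 23, 18, 11, 8, 8
The 2 values of 40 occupy positions 2–3 → average rank (2+3)/2 = 2.5.
The 2 values of 8 occupy positions 11–12 → average rank (11+12)/2 = 11.5.
Jon has value 8 → rank 11.5.

11.5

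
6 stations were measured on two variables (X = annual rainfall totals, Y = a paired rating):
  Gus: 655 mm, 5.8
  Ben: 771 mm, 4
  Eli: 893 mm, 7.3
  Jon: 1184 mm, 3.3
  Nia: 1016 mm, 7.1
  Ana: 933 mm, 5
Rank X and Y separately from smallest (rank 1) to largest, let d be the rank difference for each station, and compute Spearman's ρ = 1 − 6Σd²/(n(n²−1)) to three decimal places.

-0.257

Ranks of variable 1: 1, 2, 3, 6, 5, 4
Ranks of variable 2: 4, 2, 6, 1, 5, 3
d = r₁ − r₂: -3, 0, -3, 5, 0, 1
d²: 9, 0, 9, 25, 0, 1; Σd² = 44
ρ = 1 − 6·44/(6·35) = 1 − 264/210 = -0.257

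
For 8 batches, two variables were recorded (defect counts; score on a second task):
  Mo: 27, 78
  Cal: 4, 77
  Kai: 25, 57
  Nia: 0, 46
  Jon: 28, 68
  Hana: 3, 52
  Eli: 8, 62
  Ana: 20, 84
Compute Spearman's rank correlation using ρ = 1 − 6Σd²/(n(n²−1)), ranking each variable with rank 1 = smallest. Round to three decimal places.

0.571

Ranks of variable 1: 7, 3, 6, 1, 8, 2, 4, 5
Ranks of variable 2: 7, 6, 3, 1, 5, 2, 4, 8
d = r₁ − r₂: 0, -3, 3, 0, 3, 0, 0, -3
d²: 0, 9, 9, 0, 9, 0, 0, 9; Σd² = 36
ρ = 1 − 6·36/(8·63) = 1 − 216/504 = 0.571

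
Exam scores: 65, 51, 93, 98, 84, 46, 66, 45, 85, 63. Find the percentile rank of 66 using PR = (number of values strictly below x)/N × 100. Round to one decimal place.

N = 10.
Strictly below 66: 5. Equal to 66: 1.
PR = 5/10 × 100 = 50.0

50.0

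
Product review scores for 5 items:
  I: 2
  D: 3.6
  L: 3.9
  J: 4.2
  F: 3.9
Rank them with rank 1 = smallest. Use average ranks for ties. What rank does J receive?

5

Sorted (ascending): 2, 3.6, 3.9, 3.9, 4.2
The 2 values of 3.9 occupy positions 3–4 → average rank (3+4)/2 = 3.5.
J has value 4.2 → rank 5.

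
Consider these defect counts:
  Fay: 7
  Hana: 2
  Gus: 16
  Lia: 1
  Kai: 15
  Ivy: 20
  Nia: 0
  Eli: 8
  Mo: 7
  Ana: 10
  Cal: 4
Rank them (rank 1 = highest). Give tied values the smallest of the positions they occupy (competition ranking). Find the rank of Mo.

6

Sorted (descending): 20, 16, 15, 10, 8, 7, 7, 4, 2, 1, 0
The 2 values of 7 occupy positions 6–7 → each gets rank 6.
Mo has value 7 → rank 6.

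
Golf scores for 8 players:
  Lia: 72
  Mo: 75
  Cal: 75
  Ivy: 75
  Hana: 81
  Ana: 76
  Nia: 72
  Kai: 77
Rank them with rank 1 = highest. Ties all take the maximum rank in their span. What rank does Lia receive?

Sorted (descending): 81, 77, 76, 75, 75, 75, 72, 72
The 3 values of 75 occupy positions 4–6 → each gets rank 6.
The 2 values of 72 occupy positions 7–8 → each gets rank 8.
Lia has value 72 → rank 8.

8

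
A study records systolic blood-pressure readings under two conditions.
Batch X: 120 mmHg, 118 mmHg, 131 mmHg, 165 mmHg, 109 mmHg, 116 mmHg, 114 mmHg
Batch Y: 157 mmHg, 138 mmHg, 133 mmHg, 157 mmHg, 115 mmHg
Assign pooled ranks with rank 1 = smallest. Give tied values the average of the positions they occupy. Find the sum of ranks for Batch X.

37

Sorted (ascending): 109, 114, 115, 116, 118, 120, 131, 133, 138, 157, 157, 165
The 2 values of 157 occupy positions 10–11 → average rank (10+11)/2 = 10.5.
Batch X values → pooled ranks: 120→6, 118→5, 131→7, 165→12, 109→1, 116→4, 114→2
Rank sum = 6 + 5 + 7 + 12 + 1 + 4 + 2 = 37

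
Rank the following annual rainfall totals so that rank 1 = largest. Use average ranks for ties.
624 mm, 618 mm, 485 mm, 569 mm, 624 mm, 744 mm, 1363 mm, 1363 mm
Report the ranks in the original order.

Sorted (descending): 1363, 1363, 744, 624, 624, 618, 569, 485
The 2 values of 1363 occupy positions 1–2 → average rank (1+2)/2 = 1.5.
The 2 values of 624 occupy positions 4–5 → average rank (4+5)/2 = 4.5.

4.5, 6, 8, 7, 4.5, 3, 1.5, 1.5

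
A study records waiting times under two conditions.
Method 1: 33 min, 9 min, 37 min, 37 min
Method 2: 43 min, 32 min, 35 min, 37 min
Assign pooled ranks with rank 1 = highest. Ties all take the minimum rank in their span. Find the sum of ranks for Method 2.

15

Sorted (descending): 43, 37, 37, 37, 35, 33, 32, 9
The 3 values of 37 occupy positions 2–4 → each gets rank 2.
Method 2 values → pooled ranks: 43→1, 32→7, 35→5, 37→2
Rank sum = 1 + 7 + 5 + 2 = 15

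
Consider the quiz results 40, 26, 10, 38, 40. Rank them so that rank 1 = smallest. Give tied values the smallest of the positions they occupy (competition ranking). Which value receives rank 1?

Sorted (ascending): 10, 26, 38, 40, 40
The 2 values of 40 occupy positions 4–5 → each gets rank 4.
Rank 1 → value 10.

10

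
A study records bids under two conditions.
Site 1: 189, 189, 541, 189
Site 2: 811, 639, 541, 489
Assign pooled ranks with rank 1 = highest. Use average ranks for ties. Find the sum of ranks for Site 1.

Sorted (descending): 811, 639, 541, 541, 489, 189, 189, 189
The 2 values of 541 occupy positions 3–4 → average rank (3+4)/2 = 3.5.
The 3 values of 189 occupy positions 6–8 → average rank 7.
Site 1 values → pooled ranks: 189→7, 189→7, 541→3.5, 189→7
Rank sum = 7 + 7 + 3.5 + 7 = 24.5

24.5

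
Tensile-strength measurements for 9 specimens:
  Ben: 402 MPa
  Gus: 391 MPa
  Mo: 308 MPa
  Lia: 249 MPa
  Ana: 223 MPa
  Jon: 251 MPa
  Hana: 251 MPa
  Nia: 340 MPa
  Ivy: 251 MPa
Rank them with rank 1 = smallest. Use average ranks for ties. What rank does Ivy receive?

4

Sorted (ascending): 223, 249, 251, 251, 251, 308, 340, 391, 402
The 3 values of 251 occupy positions 3–5 → average rank 4.
Ivy has value 251 MPa → rank 4.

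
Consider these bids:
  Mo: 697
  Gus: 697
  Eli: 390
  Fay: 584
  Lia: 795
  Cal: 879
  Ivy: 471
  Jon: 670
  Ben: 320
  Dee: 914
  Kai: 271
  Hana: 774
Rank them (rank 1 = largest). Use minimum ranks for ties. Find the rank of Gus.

5

Sorted (descending): 914, 879, 795, 774, 697, 697, 670, 584, 471, 390, 320, 271
The 2 values of 697 occupy positions 5–6 → each gets rank 5.
Gus has value 697 → rank 5.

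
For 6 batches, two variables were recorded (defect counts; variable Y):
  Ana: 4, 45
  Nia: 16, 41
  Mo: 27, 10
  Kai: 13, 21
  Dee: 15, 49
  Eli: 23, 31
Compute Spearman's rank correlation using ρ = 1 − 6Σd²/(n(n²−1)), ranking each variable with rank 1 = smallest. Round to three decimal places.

-0.543

Ranks of variable 1: 1, 4, 6, 2, 3, 5
Ranks of variable 2: 5, 4, 1, 2, 6, 3
d = r₁ − r₂: -4, 0, 5, 0, -3, 2
d²: 16, 0, 25, 0, 9, 4; Σd² = 54
ρ = 1 − 6·54/(6·35) = 1 − 324/210 = -0.543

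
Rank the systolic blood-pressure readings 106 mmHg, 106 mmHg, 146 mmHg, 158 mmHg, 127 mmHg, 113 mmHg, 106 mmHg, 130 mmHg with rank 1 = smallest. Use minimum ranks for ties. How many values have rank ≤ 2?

Sorted (ascending): 106, 106, 106, 113, 127, 130, 146, 158
The 3 values of 106 occupy positions 1–3 → each gets rank 1.
Ranks ≤ 2: {1, 1, 1} → 3 values.

3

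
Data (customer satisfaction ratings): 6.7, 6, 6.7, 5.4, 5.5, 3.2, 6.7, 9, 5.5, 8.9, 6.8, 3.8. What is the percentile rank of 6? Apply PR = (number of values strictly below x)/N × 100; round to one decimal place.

N = 12.
Strictly below 6: 5. Equal to 6: 1.
PR = 5/12 × 100 = 41.7

41.7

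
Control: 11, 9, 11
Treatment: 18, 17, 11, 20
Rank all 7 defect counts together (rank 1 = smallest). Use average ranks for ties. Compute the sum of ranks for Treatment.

21

Sorted (ascending): 9, 11, 11, 11, 17, 18, 20
The 3 values of 11 occupy positions 2–4 → average rank 3.
Treatment values → pooled ranks: 18→6, 17→5, 11→3, 20→7
Rank sum = 6 + 5 + 3 + 7 = 21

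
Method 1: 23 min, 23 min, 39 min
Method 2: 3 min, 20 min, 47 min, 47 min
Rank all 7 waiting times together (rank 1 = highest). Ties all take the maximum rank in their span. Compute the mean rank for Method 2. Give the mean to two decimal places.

4.25

Sorted (descending): 47, 47, 39, 23, 23, 20, 3
The 2 values of 47 occupy positions 1–2 → each gets rank 2.
The 2 values of 23 occupy positions 4–5 → each gets rank 5.
Method 2 values → pooled ranks: 3→7, 20→6, 47→2, 47→2
Mean rank = (7 + 6 + 2 + 2) / 4 = 4.25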